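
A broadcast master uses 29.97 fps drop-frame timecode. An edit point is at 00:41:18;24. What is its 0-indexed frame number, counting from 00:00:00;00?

74290

Complete 10-minute blocks: 4, each 17982 frames → 71928.
Remaining 1 whole minute in the current block: 1800 + 0 × 1798 = 1800 frames.
Within the current minute: 18 × 30 + 24 − 2 = 562 (labels ;00/;01 skipped at this minute). Total = 71928 + 1800 + 562 = 74290.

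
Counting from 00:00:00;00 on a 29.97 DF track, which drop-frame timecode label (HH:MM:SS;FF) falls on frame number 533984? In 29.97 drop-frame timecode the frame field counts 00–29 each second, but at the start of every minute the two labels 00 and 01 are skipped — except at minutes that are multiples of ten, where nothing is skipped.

04:56:57;08

Each 10-minute DF block holds 10 × 60 × 30 − 9 × 2 = 17982 frames. 533984 ÷ 17982 → 29 full blocks, remainder 12506.
Within the partial block the first minute is 1800 frames and each further minute 1798, so 6 further minute boundaries passed. Total skipped labels = 18 × 29 + 2 × 6 = 534.
Non-drop label index = 533984 + 534 = 534518; at 30 labels/s that is 04:56:57:08, i.e. DF 04:56:57;08.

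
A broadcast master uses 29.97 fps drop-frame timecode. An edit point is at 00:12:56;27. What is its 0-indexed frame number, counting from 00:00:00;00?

As if non-drop at 30 labels/s: (0 × 3600 + 12 × 60 + 56) × 30 + 27 = 23307.
Minute boundaries passed: 12; those not divisible by 10: 12 − 1 = 11; dropped labels = 2 × 11 = 22.
Actual frame index = 23307 − 22 = 23285.

23285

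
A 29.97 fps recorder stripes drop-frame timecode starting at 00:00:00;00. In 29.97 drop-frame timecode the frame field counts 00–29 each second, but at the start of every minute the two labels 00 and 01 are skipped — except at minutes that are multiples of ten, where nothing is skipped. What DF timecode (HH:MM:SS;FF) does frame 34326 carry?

00:19:05;12

Ten DF minutes hold 17982 frames, so frame 34326 lies in block 1 (frames 17982–35963) with 16344 frames into that block.
The block's first minute is 1800 frames and the rest 1798 each; 16344 frames reaches minute 9, so 1 × 18 + 9 × 2 = 36 labels have been skipped so far.
Adding those back, label number 34326 + 36 = 34362 at 30 labels/s is 1145 s + 12 f = 0 h 19 min 5 s frame 12, i.e. 00:19:05;12.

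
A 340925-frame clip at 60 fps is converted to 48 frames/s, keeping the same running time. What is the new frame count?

Frames at target rate = 340925 × (48) / (60) = 272740.

272740 frames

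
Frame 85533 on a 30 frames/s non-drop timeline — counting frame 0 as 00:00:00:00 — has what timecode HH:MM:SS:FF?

00:47:31:03

85533 ÷ 30 = 2851 full seconds, remainder 3 frames.
2851 s = 0 h 47 min 31 s.
Timecode: 00:47:31:03.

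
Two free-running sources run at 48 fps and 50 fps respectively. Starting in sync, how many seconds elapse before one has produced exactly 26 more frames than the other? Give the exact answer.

13 seconds

The gap grows by |50 − 48| = 2 frames per second.
Time for a 26-frame gap: 26 ÷ (2) = 13 s.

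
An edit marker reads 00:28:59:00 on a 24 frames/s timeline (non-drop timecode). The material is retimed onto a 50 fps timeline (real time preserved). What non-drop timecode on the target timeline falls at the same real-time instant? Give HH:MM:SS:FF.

Source frame index: (0×3600 + 28×60 + 59) × 24 + 0 = 41736.
Real time: 41736 / (24) = 1739 s.
Target frame: (1739) × (50) = 86950.
At 50 labels/s: frame 86950 → 00:28:59:00.

00:28:59:00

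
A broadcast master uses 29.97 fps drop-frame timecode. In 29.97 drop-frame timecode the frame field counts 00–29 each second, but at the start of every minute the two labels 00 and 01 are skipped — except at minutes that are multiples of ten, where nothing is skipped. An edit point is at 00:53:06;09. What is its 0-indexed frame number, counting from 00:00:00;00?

95493

As if non-drop at 30 labels/s: (0 × 3600 + 53 × 60 + 6) × 30 + 9 = 95589.
Minute boundaries passed: 53; those not divisible by 10: 53 − 5 = 48; dropped labels = 2 × 48 = 96.
Actual frame index = 95589 − 96 = 95493.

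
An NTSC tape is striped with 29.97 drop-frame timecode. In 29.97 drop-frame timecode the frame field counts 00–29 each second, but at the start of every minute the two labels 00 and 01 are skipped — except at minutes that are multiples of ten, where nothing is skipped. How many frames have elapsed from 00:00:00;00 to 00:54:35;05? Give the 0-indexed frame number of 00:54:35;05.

98157

Complete 10-minute blocks: 5, each 17982 frames → 89910.
Remaining 4 whole minutes in the current block: 1800 + 3 × 1798 = 7194 frames.
Within the current minute: 35 × 30 + 5 − 2 = 1053 (labels ;00/;01 skipped at this minute). Total = 89910 + 7194 + 1053 = 98157.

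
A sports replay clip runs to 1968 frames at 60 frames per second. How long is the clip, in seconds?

Running time = 1968 / (60) = 32.8 s.

32.8 seconds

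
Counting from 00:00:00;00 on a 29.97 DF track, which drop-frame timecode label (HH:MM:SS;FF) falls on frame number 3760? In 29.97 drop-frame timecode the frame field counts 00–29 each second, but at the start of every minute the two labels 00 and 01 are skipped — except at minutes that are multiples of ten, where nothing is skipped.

Each 10-minute DF block holds 10 × 60 × 30 − 9 × 2 = 17982 frames. 3760 ÷ 17982 → 0 full blocks, remainder 3760.
Within the partial block the first minute is 1800 frames and each further minute 1798, so 2 further minute boundaries passed. Total skipped labels = 18 × 0 + 2 × 2 = 4.
Non-drop label index = 3760 + 4 = 3764; at 30 labels/s that is 00:02:05:14, i.e. DF 00:02:05;14.

00:02:05;14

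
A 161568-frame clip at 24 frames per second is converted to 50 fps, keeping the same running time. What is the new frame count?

Target frames = source frames × (target rate / source rate) = 161568 × (50)/(24) = 161568 × 25/12 = 336600.

336600 frames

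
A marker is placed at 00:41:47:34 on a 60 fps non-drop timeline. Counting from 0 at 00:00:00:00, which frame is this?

Total seconds to the label: (0 × 3600 + 41 × 60 + 47) = 2507.
Frame index = 2507 × 60 + 34 = 150454.

150454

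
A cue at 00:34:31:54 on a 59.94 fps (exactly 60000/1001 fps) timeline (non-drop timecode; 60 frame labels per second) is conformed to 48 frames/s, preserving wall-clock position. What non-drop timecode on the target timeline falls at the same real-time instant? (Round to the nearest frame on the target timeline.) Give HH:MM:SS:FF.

00:34:33:47

Source frame index: (0×3600 + 34×60 + 31) × 60 + 54 = 124314.
Real time: 124314 / (60000/1001) = 20739719/10000 s.
Target frame: (20739719/10000) × (48) = 62219157/625 ≈ 99550.651 → 99551.
At 48 labels/s: frame 99551 → 00:34:33:47.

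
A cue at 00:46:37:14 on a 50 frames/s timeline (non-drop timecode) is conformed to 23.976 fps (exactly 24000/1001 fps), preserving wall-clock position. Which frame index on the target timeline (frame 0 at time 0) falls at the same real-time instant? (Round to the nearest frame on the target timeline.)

frame 67068

Source frame index: (0×3600 + 46×60 + 37) × 50 + 14 = 139864.
Real time: 139864 / (50) = 69932/25 s.
Target frame: (69932/25) × (24000/1001) = 67134720/1001 ≈ 67067.652 → 67068.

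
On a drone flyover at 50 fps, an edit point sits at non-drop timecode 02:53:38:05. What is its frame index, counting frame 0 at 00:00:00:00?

Total seconds to the label: (2 × 3600 + 53 × 60 + 38) = 10418.
Frame index = 10418 × 50 + 5 = 520905.

frame 520905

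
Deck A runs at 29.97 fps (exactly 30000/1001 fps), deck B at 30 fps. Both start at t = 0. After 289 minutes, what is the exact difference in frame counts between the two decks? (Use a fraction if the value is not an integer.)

520200/1001 frames

289 min = 17340 s.
A emits 30000/1001 × 17340 = 520200000/1001 frames; B emits 30 × 17340 = 520200.
Difference = 520200/1001 frames (≈ 519.6803); B is ahead of A.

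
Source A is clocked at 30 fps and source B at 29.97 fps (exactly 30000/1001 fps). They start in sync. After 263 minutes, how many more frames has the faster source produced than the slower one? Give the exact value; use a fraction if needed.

473400/1001 frames

263 min = 15780 s.
A emits 30 × 15780 = 473400 frames; B emits 30000/1001 × 15780 = 473400000/1001.
Difference = 473400/1001 frames (≈ 472.9271); B is behind A.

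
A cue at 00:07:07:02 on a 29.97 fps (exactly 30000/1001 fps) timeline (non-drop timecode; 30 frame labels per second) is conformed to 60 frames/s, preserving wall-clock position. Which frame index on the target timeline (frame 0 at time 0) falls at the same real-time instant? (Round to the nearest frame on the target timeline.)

Source frame index: (0×3600 + 7×60 + 7) × 30 + 2 = 12812.
Real time: 12812 / (30000/1001) = 3206203/7500 s.
Target frame: (3206203/7500) × (60) = 3206203/125 ≈ 25649.624 → 25650.

frame 25650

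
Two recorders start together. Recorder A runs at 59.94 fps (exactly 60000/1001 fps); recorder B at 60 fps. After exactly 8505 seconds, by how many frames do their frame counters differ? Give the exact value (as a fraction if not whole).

72900/143 frames

A emits 60000/1001 × 8505 = 72900000/143 frames; B emits 60 × 8505 = 510300.
Difference = 72900/143 frames (≈ 509.7902); B is ahead of A.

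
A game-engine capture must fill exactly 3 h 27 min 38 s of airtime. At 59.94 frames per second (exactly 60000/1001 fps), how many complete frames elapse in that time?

3 h 27 min 38 s = 12458 s.
Frames = 12458 × 60000/1001 = 747480000/1001 ≈ 746733.2667.
Complete frames: 746733.

746733 frames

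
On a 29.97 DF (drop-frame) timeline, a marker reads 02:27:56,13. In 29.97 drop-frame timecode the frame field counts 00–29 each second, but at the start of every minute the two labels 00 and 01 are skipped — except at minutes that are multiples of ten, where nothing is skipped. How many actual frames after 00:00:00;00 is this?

As if non-drop at 30 labels/s: (2 × 3600 + 27 × 60 + 56) × 30 + 13 = 266293.
Minute boundaries passed: 147; those not divisible by 10: 147 − 14 = 133; dropped labels = 2 × 133 = 266.
Actual frame index = 266293 − 266 = 266027.

266027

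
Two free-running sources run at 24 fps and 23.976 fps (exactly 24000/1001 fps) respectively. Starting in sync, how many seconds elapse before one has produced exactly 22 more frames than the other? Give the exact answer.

The gap grows by |24000/1001 − 24| = 24/1001 frames per second.
Time for a 22-frame gap: 22 ÷ (24/1001) = 11011/12 s.

11011/12 seconds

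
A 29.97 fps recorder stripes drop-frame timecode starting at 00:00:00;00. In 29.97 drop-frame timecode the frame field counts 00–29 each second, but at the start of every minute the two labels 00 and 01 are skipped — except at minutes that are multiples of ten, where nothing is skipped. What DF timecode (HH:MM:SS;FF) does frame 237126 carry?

02:11:52;02

Each 10-minute DF block holds 10 × 60 × 30 − 9 × 2 = 17982 frames. 237126 ÷ 17982 → 13 full blocks, remainder 3360.
Within the partial block the first minute is 1800 frames and each further minute 1798, so 1 further minute boundary passed. Total skipped labels = 18 × 13 + 2 × 1 = 236.
Non-drop label index = 237126 + 236 = 237362; at 30 labels/s that is 02:11:52:02, i.e. DF 02:11:52;02.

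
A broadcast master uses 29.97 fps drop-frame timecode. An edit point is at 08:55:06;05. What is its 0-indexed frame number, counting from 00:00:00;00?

Complete 10-minute blocks: 53, each 17982 frames → 953046.
Remaining 5 whole minutes in the current block: 1800 + 4 × 1798 = 8992 frames.
Within the current minute: 6 × 30 + 5 − 2 = 183 (labels ;00/;01 skipped at this minute). Total = 953046 + 8992 + 183 = 962221.

962221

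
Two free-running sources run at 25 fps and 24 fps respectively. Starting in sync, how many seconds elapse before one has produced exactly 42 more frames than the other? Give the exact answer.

The gap grows by |24 − 25| = 1 frame per second.
Time for a 42-frame gap: 42 ÷ (1) = 42 s.

42 seconds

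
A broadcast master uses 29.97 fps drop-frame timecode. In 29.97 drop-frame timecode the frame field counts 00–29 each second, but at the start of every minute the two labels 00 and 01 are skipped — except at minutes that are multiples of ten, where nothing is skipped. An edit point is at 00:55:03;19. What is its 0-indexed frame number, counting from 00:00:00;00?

As if non-drop at 30 labels/s: (0 × 3600 + 55 × 60 + 3) × 30 + 19 = 99109.
Minute boundaries passed: 55; those not divisible by 10: 55 − 5 = 50; dropped labels = 2 × 50 = 100.
Actual frame index = 99109 − 100 = 99009.

99009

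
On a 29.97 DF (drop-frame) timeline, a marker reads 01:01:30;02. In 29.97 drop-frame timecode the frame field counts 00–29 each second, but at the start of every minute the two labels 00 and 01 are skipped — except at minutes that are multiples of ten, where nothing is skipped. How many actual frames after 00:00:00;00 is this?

110592

As if non-drop at 30 labels/s: (1 × 3600 + 1 × 60 + 30) × 30 + 2 = 110702.
Minute boundaries passed: 61; those not divisible by 10: 61 − 6 = 55; dropped labels = 2 × 55 = 110.
Actual frame index = 110702 − 110 = 110592.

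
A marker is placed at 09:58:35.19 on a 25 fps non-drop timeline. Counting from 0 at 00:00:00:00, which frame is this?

Total seconds to the label: (9 × 3600 + 58 × 60 + 35) = 35915.
Frame index = 35915 × 25 + 19 = 897894.

897894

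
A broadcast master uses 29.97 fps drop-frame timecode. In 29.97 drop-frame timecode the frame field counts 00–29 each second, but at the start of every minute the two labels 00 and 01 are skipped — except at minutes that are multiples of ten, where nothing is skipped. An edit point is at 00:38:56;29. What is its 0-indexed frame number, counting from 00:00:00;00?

70039

Complete 10-minute blocks: 3, each 17982 frames → 53946.
Remaining 8 whole minutes in the current block: 1800 + 7 × 1798 = 14386 frames.
Within the current minute: 56 × 30 + 29 − 2 = 1707 (labels ;00/;01 skipped at this minute). Total = 53946 + 14386 + 1707 = 70039.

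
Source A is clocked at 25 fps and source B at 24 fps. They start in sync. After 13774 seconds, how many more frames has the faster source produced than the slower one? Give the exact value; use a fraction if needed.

13774 frames

A emits 25 × 13774 = 344350 frames; B emits 24 × 13774 = 330576.
Difference = 13774 frames; B is behind A.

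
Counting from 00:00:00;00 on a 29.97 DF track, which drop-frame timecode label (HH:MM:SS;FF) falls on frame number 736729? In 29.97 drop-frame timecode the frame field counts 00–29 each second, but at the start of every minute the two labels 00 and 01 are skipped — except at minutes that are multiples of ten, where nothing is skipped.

Each 10-minute DF block holds 10 × 60 × 30 − 9 × 2 = 17982 frames. 736729 ÷ 17982 → 40 full blocks, remainder 17449.
Within the partial block the first minute is 1800 frames and each further minute 1798, so 9 further minute boundaries passed. Total skipped labels = 18 × 40 + 2 × 9 = 738.
Non-drop label index = 736729 + 738 = 737467; at 30 labels/s that is 06:49:42:07, i.e. DF 06:49:42;07.

06:49:42;07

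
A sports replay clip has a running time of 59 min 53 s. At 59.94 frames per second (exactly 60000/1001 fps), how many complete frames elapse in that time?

215364 frames

59 min 53 s = 3593 s.
Frames = 3593 × 60000/1001 = 215580000/1001 ≈ 215364.6354.
Complete frames: 215364.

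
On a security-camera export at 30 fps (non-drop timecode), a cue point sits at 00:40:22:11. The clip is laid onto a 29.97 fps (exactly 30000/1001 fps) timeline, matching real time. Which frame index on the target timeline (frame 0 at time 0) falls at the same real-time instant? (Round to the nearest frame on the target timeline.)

frame 72598

Source frame index: (0×3600 + 40×60 + 22) × 30 + 11 = 72671.
Real time: 72671 / (30) = 72671/30 s.
Target frame: (72671/30) × (30000/1001) = 72671000/1001 ≈ 72598.402 → 72598.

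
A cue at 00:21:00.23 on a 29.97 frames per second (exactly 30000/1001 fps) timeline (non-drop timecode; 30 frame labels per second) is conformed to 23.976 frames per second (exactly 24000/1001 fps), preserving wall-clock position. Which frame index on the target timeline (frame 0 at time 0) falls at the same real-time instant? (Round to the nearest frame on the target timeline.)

frame 30258

Source frame index: (0×3600 + 21×60 + 0) × 30 + 23 = 37823.
Real time: 37823 / (30000/1001) = 37860823/30000 s.
Target frame: (37860823/30000) × (24000/1001) = 151292/5 ≈ 30258.400 → 30258.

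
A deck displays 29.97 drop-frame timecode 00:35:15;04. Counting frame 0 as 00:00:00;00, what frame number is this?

Complete 10-minute blocks: 3, each 17982 frames → 53946.
Remaining 5 whole minutes in the current block: 1800 + 4 × 1798 = 8992 frames.
Within the current minute: 15 × 30 + 4 − 2 = 452 (labels ;00/;01 skipped at this minute). Total = 53946 + 8992 + 452 = 63390.

63390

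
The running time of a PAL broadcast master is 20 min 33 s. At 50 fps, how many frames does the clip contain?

20 min 33 s = 1233 s.
Frames = 1233 × 50 = 61650.

61650 frames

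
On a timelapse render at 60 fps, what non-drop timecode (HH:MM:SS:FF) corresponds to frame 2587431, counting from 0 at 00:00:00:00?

2587431 ÷ 60 = 43123 full seconds, remainder 51 frames.
43123 s = 11 h 58 min 43 s.
Timecode: 11:58:43:51.

11:58:43:51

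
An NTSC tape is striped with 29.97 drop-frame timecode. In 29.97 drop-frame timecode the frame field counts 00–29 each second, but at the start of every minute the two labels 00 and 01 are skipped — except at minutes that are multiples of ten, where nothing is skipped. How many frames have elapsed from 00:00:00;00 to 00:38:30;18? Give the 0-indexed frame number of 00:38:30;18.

69248

Complete 10-minute blocks: 3, each 17982 frames → 53946.
Remaining 8 whole minutes in the current block: 1800 + 7 × 1798 = 14386 frames.
Within the current minute: 30 × 30 + 18 − 2 = 916 (labels ;00/;01 skipped at this minute). Total = 53946 + 14386 + 916 = 69248.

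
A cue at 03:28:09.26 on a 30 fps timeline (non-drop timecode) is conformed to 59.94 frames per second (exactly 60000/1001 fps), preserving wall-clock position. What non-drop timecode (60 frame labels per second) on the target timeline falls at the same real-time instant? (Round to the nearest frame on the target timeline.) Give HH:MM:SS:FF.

03:27:57:23

Source frame index: (3×3600 + 28×60 + 9) × 30 + 26 = 374696.
Real time: 374696 / (30) = 187348/15 s.
Target frame: (187348/15) × (60000/1001) = 107056000/143 ≈ 748643.357 → 748643.
At 60 labels/s: frame 748643 → 03:27:57:23.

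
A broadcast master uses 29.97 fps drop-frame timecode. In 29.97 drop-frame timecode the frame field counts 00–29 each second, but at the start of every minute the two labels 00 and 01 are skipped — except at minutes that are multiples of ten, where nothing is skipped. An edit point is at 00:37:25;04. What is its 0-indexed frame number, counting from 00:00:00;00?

67286

Complete 10-minute blocks: 3, each 17982 frames → 53946.
Remaining 7 whole minutes in the current block: 1800 + 6 × 1798 = 12588 frames.
Within the current minute: 25 × 30 + 4 − 2 = 752 (labels ;00/;01 skipped at this minute). Total = 53946 + 12588 + 752 = 67286.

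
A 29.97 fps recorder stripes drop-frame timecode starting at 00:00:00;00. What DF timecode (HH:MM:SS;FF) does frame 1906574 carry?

Each 10-minute DF block holds 10 × 60 × 30 − 9 × 2 = 17982 frames. 1906574 ÷ 17982 → 106 full blocks, remainder 482.
Within the partial block the first minute is 1800 frames and each further minute 1798, so 0 further minute boundaries passed. Total skipped labels = 18 × 106 + 2 × 0 = 1908.
Non-drop label index = 1906574 + 1908 = 1908482; at 30 labels/s that is 17:40:16:02, i.e. DF 17:40:16;02.

17:40:16;02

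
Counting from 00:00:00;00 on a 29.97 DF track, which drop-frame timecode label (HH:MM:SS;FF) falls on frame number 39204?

Each 10-minute DF block holds 10 × 60 × 30 − 9 × 2 = 17982 frames. 39204 ÷ 17982 → 2 full blocks, remainder 3240.
Within the partial block the first minute is 1800 frames and each further minute 1798, so 1 further minute boundary passed. Total skipped labels = 18 × 2 + 2 × 1 = 38.
Non-drop label index = 39204 + 38 = 39242; at 30 labels/s that is 00:21:48:02, i.e. DF 00:21:48;02.

00:21:48;02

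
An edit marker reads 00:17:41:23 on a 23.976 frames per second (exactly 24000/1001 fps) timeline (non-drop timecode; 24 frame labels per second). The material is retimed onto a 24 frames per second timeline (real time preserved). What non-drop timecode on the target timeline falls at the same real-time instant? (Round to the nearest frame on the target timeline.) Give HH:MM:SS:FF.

Source frame index: (0×3600 + 17×60 + 41) × 24 + 23 = 25487.
Real time: 25487 / (24000/1001) = 25512487/24000 s.
Target frame: (25512487/24000) × (24) = 25512487/1000 ≈ 25512.487 → 25512.
At 24 labels/s: frame 25512 → 00:17:43:00.

00:17:43:00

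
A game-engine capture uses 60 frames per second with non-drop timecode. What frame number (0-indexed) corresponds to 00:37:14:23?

Total seconds to the label: (0 × 3600 + 37 × 60 + 14) = 2234.
Frame index = 2234 × 60 + 23 = 134063.

134063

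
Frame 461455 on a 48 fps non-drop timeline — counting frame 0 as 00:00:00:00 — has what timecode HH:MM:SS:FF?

461455 ÷ 48 = 9613 full seconds, remainder 31 frames.
9613 s = 2 h 40 min 13 s.
Timecode: 02:40:13:31.

02:40:13:31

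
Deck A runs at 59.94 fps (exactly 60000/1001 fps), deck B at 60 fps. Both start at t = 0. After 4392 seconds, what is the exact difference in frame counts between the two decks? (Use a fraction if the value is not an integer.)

A emits 60000/1001 × 4392 = 263520000/1001 frames; B emits 60 × 4392 = 263520.
Difference = 263520/1001 frames (≈ 263.2567); B is ahead of A.

263520/1001 frames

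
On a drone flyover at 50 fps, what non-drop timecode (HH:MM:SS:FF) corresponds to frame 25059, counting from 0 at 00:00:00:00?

00:08:21:09

25059 ÷ 50 = 501 full seconds, remainder 9 frames.
501 s = 0 h 8 min 21 s.
Timecode: 00:08:21:09.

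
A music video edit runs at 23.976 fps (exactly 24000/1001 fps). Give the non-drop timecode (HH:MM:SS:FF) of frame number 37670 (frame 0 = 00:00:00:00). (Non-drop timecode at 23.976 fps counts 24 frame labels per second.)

00:26:09:14

37670 ÷ 24 = 1569 full seconds, remainder 14 frames.
1569 s = 0 h 26 min 9 s.
Timecode: 00:26:09:14.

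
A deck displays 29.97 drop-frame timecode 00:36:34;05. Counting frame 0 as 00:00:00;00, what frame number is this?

65759

As if non-drop at 30 labels/s: (0 × 3600 + 36 × 60 + 34) × 30 + 5 = 65825.
Minute boundaries passed: 36; those not divisible by 10: 36 − 3 = 33; dropped labels = 2 × 33 = 66.
Actual frame index = 65825 − 66 = 65759.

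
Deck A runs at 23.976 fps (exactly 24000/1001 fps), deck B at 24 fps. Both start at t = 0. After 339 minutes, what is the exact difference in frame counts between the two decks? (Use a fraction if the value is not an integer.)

339 min = 20340 s.
A emits 24000/1001 × 20340 = 488160000/1001 frames; B emits 24 × 20340 = 488160.
Difference = 488160/1001 frames (≈ 487.6723); B is ahead of A.

488160/1001 frames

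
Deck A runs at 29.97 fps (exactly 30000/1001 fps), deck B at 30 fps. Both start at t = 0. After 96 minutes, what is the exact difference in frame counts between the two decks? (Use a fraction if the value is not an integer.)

172800/1001 frames

96 min = 5760 s.
A emits 30000/1001 × 5760 = 172800000/1001 frames; B emits 30 × 5760 = 172800.
Difference = 172800/1001 frames (≈ 172.6274); B is ahead of A.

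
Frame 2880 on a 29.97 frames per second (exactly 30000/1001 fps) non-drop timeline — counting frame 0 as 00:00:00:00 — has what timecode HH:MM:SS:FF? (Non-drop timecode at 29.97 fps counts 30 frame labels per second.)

2880 ÷ 30 = 96 full seconds, remainder 0 frames.
96 s = 0 h 1 min 36 s.
Timecode: 00:01:36:00.

00:01:36:00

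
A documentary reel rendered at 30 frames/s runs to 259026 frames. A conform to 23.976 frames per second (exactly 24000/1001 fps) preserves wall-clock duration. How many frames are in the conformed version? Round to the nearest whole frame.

Frames at target rate = 259026 × (24000/1001) / (30) = 207220800/1001 ≈ 207013.786.
Nearest whole frame: 207014.

207014 frames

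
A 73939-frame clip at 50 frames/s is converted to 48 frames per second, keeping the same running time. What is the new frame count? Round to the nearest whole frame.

70981 frames

Frames at target rate = 73939 × (48) / (50) = 1774536/25 ≈ 70981.440.
Nearest whole frame: 70981.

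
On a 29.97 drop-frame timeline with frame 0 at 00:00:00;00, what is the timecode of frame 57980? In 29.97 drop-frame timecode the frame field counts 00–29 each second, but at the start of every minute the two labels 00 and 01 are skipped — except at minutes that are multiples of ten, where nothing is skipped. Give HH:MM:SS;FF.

Ten DF minutes hold 17982 frames, so frame 57980 lies in block 3 (frames 53946–71927) with 4034 frames into that block.
The block's first minute is 1800 frames and the rest 1798 each; 4034 frames reaches minute 2, so 3 × 18 + 2 × 2 = 58 labels have been skipped so far.
Adding those back, label number 57980 + 58 = 58038 at 30 labels/s is 1934 s + 18 f = 0 h 32 min 14 s frame 18, i.e. 00:32:14;18.

00:32:14;18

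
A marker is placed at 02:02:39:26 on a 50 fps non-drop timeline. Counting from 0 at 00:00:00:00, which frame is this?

367976

Total seconds to the label: (2 × 3600 + 2 × 60 + 39) = 7359.
Frame index = 7359 × 50 + 26 = 367976.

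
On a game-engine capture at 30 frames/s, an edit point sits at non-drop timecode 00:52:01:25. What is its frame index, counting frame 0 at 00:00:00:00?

Total seconds to the label: (0 × 3600 + 52 × 60 + 1) = 3121.
Frame index = 3121 × 30 + 25 = 93655.

93655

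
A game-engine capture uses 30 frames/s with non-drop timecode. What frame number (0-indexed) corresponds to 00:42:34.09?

76629

Total seconds to the label: (0 × 3600 + 42 × 60 + 34) = 2554.
Frame index = 2554 × 30 + 9 = 76629.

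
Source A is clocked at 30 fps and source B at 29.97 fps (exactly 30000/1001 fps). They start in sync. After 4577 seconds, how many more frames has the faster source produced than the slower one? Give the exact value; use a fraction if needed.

A emits 30 × 4577 = 137310 frames; B emits 30000/1001 × 4577 = 137310000/1001.
Difference = 137310/1001 frames (≈ 137.1728); B is behind A.

137310/1001 frames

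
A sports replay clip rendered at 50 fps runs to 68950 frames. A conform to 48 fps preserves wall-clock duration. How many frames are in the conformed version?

Target frames = source frames × (target rate / source rate) = 68950 × (48)/(50) = 68950 × 24/25 = 66192.

66192 frames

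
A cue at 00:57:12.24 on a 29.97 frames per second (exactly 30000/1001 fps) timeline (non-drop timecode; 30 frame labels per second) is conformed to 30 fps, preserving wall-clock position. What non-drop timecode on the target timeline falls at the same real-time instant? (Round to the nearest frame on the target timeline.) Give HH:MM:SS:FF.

Source frame index: (0×3600 + 57×60 + 12) × 30 + 24 = 102984.
Real time: 102984 / (30000/1001) = 4295291/1250 s.
Target frame: (4295291/1250) × (30) = 12885873/125 ≈ 103086.984 → 103087.
At 30 labels/s: frame 103087 → 00:57:16:07.

00:57:16:07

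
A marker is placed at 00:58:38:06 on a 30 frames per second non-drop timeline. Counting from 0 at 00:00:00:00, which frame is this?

105546

Total seconds to the label: (0 × 3600 + 58 × 60 + 38) = 3518.
Frame index = 3518 × 30 + 6 = 105546.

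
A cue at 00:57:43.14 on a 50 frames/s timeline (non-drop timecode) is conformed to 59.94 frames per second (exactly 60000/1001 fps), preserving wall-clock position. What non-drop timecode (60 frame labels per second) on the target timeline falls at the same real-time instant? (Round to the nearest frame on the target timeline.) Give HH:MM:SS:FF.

00:57:39:49

Source frame index: (0×3600 + 57×60 + 43) × 50 + 14 = 173164.
Real time: 173164 / (50) = 86582/25 s.
Target frame: (86582/25) × (60000/1001) = 207796800/1001 ≈ 207589.211 → 207589.
At 60 labels/s: frame 207589 → 00:57:39:49.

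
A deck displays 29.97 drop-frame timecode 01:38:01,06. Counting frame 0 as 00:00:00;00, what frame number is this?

176258

As if non-drop at 30 labels/s: (1 × 3600 + 38 × 60 + 1) × 30 + 6 = 176436.
Minute boundaries passed: 98; those not divisible by 10: 98 − 9 = 89; dropped labels = 2 × 89 = 178.
Actual frame index = 176436 − 178 = 176258.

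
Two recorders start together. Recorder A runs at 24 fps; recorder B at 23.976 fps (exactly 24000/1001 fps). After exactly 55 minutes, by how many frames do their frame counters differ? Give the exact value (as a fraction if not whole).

55 min = 3300 s.
A emits 24 × 3300 = 79200 frames; B emits 24000/1001 × 3300 = 7200000/91.
Difference = 7200/91 frames (≈ 79.1209); B is behind A.

7200/91 frames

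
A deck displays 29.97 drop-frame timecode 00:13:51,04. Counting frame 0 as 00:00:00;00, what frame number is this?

24910

Complete 10-minute blocks: 1, each 17982 frames → 17982.
Remaining 3 whole minutes in the current block: 1800 + 2 × 1798 = 5396 frames.
Within the current minute: 51 × 30 + 4 − 2 = 1532 (labels ;00/;01 skipped at this minute). Total = 17982 + 5396 + 1532 = 24910.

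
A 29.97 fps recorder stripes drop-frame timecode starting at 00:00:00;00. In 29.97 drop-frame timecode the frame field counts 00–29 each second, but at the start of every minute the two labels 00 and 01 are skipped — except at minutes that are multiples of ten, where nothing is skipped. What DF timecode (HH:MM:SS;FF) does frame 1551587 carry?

14:22:51;09

Each 10-minute DF block holds 10 × 60 × 30 − 9 × 2 = 17982 frames. 1551587 ÷ 17982 → 86 full blocks, remainder 5135.
Within the partial block the first minute is 1800 frames and each further minute 1798, so 2 further minute boundaries passed. Total skipped labels = 18 × 86 + 2 × 2 = 1552.
Non-drop label index = 1551587 + 1552 = 1553139; at 30 labels/s that is 14:22:51:09, i.e. DF 14:22:51;09.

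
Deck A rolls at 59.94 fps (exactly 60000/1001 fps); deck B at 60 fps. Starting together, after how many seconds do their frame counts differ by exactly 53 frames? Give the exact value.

53053/60 seconds

The gap grows by |60 − 60000/1001| = 60/1001 frames per second.
Time for a 53-frame gap: 53 ÷ (60/1001) = 53053/60 s.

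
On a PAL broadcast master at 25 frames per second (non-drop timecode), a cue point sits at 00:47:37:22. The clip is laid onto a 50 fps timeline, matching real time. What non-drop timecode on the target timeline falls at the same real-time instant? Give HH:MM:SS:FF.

00:47:37:44

Source frame index: (0×3600 + 47×60 + 37) × 25 + 22 = 71447.
Real time: 71447 / (25) = 71447/25 s.
Target frame: (71447/25) × (50) = 142894.
At 50 labels/s: frame 142894 → 00:47:37:44.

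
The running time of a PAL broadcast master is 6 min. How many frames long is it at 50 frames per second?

18000 frames

6 min = 360 s.
Frames = 360 × 50 = 18000.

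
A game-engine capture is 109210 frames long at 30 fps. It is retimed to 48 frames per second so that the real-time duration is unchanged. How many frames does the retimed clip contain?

Target frames = source frames × (target rate / source rate) = 109210 × (48)/(30) = 109210 × 8/5 = 174736.

174736 frames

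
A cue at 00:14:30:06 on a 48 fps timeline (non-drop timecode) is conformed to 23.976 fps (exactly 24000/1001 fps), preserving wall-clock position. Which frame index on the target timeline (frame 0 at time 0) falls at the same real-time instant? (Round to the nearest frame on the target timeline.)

frame 20862

Source frame index: (0×3600 + 14×60 + 30) × 48 + 6 = 41766.
Real time: 41766 / (48) = 6961/8 s.
Target frame: (6961/8) × (24000/1001) = 20883000/1001 ≈ 20862.138 → 20862.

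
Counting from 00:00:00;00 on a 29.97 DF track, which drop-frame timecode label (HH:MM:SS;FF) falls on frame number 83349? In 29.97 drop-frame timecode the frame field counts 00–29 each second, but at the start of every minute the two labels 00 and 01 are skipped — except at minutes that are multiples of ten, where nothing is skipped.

00:46:21;03

Ten DF minutes hold 17982 frames, so frame 83349 lies in block 4 (frames 71928–89909) with 11421 frames into that block.
The block's first minute is 1800 frames and the rest 1798 each; 11421 frames reaches minute 6, so 4 × 18 + 6 × 2 = 84 labels have been skipped so far.
Adding those back, label number 83349 + 84 = 83433 at 30 labels/s is 2781 s + 3 f = 0 h 46 min 21 s frame 3, i.e. 00:46:21;03.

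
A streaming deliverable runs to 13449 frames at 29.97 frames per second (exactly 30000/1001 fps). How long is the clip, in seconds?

Running time = 13449 / (30000/1001) = 448.7483 s.

448.7483 seconds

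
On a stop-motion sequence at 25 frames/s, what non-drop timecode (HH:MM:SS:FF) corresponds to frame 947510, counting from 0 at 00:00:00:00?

10:31:40:10

947510 ÷ 25 = 37900 full seconds, remainder 10 frames.
37900 s = 10 h 31 min 40 s.
Timecode: 10:31:40:10.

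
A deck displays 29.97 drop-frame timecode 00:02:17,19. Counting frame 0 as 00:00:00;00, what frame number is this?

Complete 10-minute blocks: 0, each 17982 frames → 0.
Remaining 2 whole minutes in the current block: 1800 + 1 × 1798 = 3598 frames.
Within the current minute: 17 × 30 + 19 − 2 = 527 (labels ;00/;01 skipped at this minute). Total = 0 + 3598 + 527 = 4125.

4125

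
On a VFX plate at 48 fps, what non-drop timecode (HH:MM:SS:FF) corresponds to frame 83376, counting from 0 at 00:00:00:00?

83376 ÷ 48 = 1737 full seconds, remainder 0 frames.
1737 s = 0 h 28 min 57 s.
Timecode: 00:28:57:00.

00:28:57:00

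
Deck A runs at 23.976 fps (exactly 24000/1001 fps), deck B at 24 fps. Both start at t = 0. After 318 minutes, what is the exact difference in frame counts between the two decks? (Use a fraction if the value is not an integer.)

318 min = 19080 s.
A emits 24000/1001 × 19080 = 457920000/1001 frames; B emits 24 × 19080 = 457920.
Difference = 457920/1001 frames (≈ 457.4625); B is ahead of A.

457920/1001 frames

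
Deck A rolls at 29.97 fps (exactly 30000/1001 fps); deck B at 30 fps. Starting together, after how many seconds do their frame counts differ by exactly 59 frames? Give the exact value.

The gap grows by |30 − 30000/1001| = 30/1001 frames per second.
Time for a 59-frame gap: 59 ÷ (30/1001) = 59059/30 s.

59059/30 seconds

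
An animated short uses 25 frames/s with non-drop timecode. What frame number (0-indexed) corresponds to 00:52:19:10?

Total seconds to the label: (0 × 3600 + 52 × 60 + 19) = 3139.
Frame index = 3139 × 25 + 10 = 78485.

78485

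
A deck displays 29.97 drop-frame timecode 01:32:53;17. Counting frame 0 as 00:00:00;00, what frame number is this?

As if non-drop at 30 labels/s: (1 × 3600 + 32 × 60 + 53) × 30 + 17 = 167207.
Minute boundaries passed: 92; those not divisible by 10: 92 − 9 = 83; dropped labels = 2 × 83 = 166.
Actual frame index = 167207 − 166 = 167041.

167041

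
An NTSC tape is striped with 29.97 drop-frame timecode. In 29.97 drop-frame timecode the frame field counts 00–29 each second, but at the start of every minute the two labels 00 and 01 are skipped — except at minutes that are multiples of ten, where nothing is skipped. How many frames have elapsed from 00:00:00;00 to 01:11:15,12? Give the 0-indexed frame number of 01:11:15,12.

As if non-drop at 30 labels/s: (1 × 3600 + 11 × 60 + 15) × 30 + 12 = 128262.
Minute boundaries passed: 71; those not divisible by 10: 71 − 7 = 64; dropped labels = 2 × 64 = 128.
Actual frame index = 128262 − 128 = 128134.

128134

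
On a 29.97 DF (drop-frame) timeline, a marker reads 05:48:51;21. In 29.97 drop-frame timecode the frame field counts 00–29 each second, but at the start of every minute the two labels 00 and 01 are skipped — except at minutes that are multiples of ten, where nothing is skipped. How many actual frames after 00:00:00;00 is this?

627323

Complete 10-minute blocks: 34, each 17982 frames → 611388.
Remaining 8 whole minutes in the current block: 1800 + 7 × 1798 = 14386 frames.
Within the current minute: 51 × 30 + 21 − 2 = 1549 (labels ;00/;01 skipped at this minute). Total = 611388 + 14386 + 1549 = 627323.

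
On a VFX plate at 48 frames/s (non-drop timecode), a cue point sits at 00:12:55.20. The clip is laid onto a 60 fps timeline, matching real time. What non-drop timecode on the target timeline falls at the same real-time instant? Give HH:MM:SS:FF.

00:12:55:25

Source frame index: (0×3600 + 12×60 + 55) × 48 + 20 = 37220.
Real time: 37220 / (48) = 9305/12 s.
Target frame: (9305/12) × (60) = 46525.
At 60 labels/s: frame 46525 → 00:12:55:25.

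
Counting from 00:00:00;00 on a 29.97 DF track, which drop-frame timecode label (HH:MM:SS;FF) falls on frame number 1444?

Ten DF minutes hold 17982 frames, so frame 1444 lies in block 0 (frames 0–17981) with 1444 frames into that block.
The block's first minute is 1800 frames and the rest 1798 each; 1444 frames reaches minute 0, so 0 × 18 + 0 × 2 = 0 labels have been skipped so far.
Adding those back, label number 1444 + 0 = 1444 at 30 labels/s is 48 s + 4 f = 0 h 0 min 48 s frame 4, i.e. 00:00:48;04.

00:00:48;04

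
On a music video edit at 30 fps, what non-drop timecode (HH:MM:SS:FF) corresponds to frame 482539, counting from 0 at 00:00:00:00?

04:28:04:19

482539 ÷ 30 = 16084 full seconds, remainder 19 frames.
16084 s = 4 h 28 min 4 s.
Timecode: 04:28:04:19.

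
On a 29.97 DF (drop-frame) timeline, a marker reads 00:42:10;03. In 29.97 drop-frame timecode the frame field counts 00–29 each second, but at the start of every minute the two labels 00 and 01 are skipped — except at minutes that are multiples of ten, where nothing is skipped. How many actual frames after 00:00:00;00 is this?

75827

As if non-drop at 30 labels/s: (0 × 3600 + 42 × 60 + 10) × 30 + 3 = 75903.
Minute boundaries passed: 42; those not divisible by 10: 42 − 4 = 38; dropped labels = 2 × 38 = 76.
Actual frame index = 75903 − 76 = 75827.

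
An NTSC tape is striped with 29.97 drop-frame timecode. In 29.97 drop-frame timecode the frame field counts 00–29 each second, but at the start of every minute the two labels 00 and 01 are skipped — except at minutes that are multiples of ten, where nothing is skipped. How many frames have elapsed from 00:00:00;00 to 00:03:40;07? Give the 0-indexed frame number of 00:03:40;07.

6601

As if non-drop at 30 labels/s: (0 × 3600 + 3 × 60 + 40) × 30 + 7 = 6607.
Minute boundaries passed: 3; those not divisible by 10: 3 − 0 = 3; dropped labels = 2 × 3 = 6.
Actual frame index = 6607 − 6 = 6601.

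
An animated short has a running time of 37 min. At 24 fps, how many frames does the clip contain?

37 min = 2220 s.
Frames = 2220 × 24 = 53280.

53280 frames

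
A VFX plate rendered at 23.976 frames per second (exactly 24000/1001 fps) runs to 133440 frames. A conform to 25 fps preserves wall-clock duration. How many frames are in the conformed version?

Target frames = source frames × (target rate / source rate) = 133440 × (25)/(24000/1001) = 133440 × 1001/960 = 139139.

139139 frames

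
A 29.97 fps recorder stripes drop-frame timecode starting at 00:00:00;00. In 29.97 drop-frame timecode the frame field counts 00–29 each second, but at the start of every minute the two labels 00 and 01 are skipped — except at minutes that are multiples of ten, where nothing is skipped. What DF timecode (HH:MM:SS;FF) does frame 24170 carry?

00:13:26;14

Each 10-minute DF block holds 10 × 60 × 30 − 9 × 2 = 17982 frames. 24170 ÷ 17982 → 1 full block, remainder 6188.
Within the partial block the first minute is 1800 frames and each further minute 1798, so 3 further minute boundaries passed. Total skipped labels = 18 × 1 + 2 × 3 = 24.
Non-drop label index = 24170 + 24 = 24194; at 30 labels/s that is 00:13:26:14, i.e. DF 00:13:26;14.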